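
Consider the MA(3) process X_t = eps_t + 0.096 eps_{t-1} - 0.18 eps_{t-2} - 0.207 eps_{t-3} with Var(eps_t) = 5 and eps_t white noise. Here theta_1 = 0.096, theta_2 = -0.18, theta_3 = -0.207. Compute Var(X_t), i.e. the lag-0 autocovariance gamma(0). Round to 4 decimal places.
\gamma(0) = 5.4223

For an MA(q) process X_t = eps_t + sum_i theta_i eps_{t-i} with
Var(eps_t) = sigma^2, the variance is
  gamma(0) = sigma^2 * (1 + sum_i theta_i^2).
  sum_i theta_i^2 = (0.096)^2 + (-0.18)^2 + (-0.207)^2 = 0.009216 + 0.0324 + 0.042849 = 0.084465.
  gamma(0) = 5 * (1 + 0.084465) = 5 * 1.084465 = 5.422325, which rounds to 5.4223.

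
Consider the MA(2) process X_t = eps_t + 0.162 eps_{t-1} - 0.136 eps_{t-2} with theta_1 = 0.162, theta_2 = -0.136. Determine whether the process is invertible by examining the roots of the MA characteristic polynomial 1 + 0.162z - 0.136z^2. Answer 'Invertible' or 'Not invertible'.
\text{Invertible}

The MA(q) characteristic polynomial is P(z) = 1 + 0.162z - 0.136z^2.
Invertibility requires all roots to lie outside the unit circle, i.e. |z| > 1 for every root.
Set 1 + (0.162) z + (-0.136) z^2 = 0, i.e. a z^2 + b z + c = 0 with a = -0.136, b = 0.162, c = 1.
Discriminant D = b^2 - 4ac = (0.162)^2 - 4*(-0.136)*1 = 0.026244 - (-0.544) = 0.570244.
D >= 0, so the roots are real: z = (-b +/- sqrt(D)) / (2a) = (-0.162 +/- 0.755145) / (-0.272).
  z_1 = (-0.162 + 0.755145) / (-0.272) = -2.1807,   |z_1| = 2.1807.
  z_2 = (-0.162 - 0.755145) / (-0.272) = 3.3719,   |z_2| = 3.3719.
Moduli of all roots: 2.1807, 3.3719.
All moduli strictly greater than 1? Yes.
Verdict: Invertible.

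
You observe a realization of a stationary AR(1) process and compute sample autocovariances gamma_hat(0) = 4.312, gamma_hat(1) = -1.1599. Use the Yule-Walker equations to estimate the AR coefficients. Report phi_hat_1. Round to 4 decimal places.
\hat\phi_{1} = -0.2690

The Yule-Walker equations for an AR(p) process read, in matrix form,
  Gamma_p phi = r_p,   with   (Gamma_p)_{ij} = gamma(|i - j|),
                       (r_p)_i = gamma(i),   i,j = 1..p.
Substitute the sample gammas (Toeplitz matrix and right-hand side of size 1):
  Gamma_p = [[4.312]]
  r_p     = [-1.1599]
With p = 1 this is the single equation gamma(0) phi_1 = gamma(1):
  phi_hat_1 = gamma(1) / gamma(0) = -1.1599 / 4.312 = -0.2690.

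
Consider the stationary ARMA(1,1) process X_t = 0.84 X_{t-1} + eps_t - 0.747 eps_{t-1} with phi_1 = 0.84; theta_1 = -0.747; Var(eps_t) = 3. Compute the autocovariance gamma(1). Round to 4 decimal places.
\gamma(1) = 0.3530

Multiply the model equation by X_{t-k} and take expectations. With theta_0 = psi_0 = 1 and psi_j the MA(infinity) weights, this gives
  gamma(k) - sum_i phi_i gamma(k-i) = c_k,
  c_k = sigma^2 * sum_{j=k..q} theta_j psi_{j-k}   (c_k = 0 for k > q),
using gamma(-m) = gamma(m).
psi-weights needed (psi_j = theta_j + sum_i phi_i psi_{j-i}):
  psi_1 = theta_1 + phi_1 = -0.747 + (0.84) = 0.093
Right-hand sides:
  c_0 = sigma^2 (1 + theta_1 psi_1) = 3 * (1 + (-0.747)(0.093)) = 3 * 0.930529 = 2.791587
  c_1 = sigma^2 theta_1 = 3 * (-0.747) = -2.241
  c_2 = 0
Equations for k = 0 and k = 1 (AR order 1):
  gamma(0) = phi_1 gamma(1) + c_0
  gamma(1) = phi_1 gamma(0) + c_1
Substituting the second into the first: gamma(0) (1 - phi_1^2) = c_0 + phi_1 c_1, so
  gamma(0) = (c_0 + phi_1 c_1) / (1 - phi_1^2) = (2.791587 + (0.84)(-2.241)) / (1 - (0.84)^2) = 0.909147 / 0.2944 = 3.088135.
  gamma(1) = phi_1 gamma(0) + c_1 = (0.84)(3.088135) + (-2.241) = 0.353034.
Therefore gamma(1) = 0.3530 (to 4 decimal places).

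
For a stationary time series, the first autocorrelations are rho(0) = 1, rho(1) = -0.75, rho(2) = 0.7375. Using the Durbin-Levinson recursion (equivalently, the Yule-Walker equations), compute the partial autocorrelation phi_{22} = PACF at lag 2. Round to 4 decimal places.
\phi_{22} = 0.4000

The PACF at lag k is phi_{kk}, the last component of the solution
to the Yule-Walker system G_k phi = r_k where
  (G_k)_{ij} = rho(|i - j|), (r_k)_i = rho(i), i,j = 1..k.
Equivalently, Durbin-Levinson gives phi_{kk} iteratively:
  phi_{11} = rho(1)
  phi_{kk} = [rho(k) - sum_{j=1..k-1} phi_{k-1,j} rho(k-j)]
            / [1 - sum_{j=1..k-1} phi_{k-1,j} rho(j)],
  phi_{k,j} = phi_{k-1,j} - phi_{kk} phi_{k-1,k-j},  j = 1..k-1.
Step k = 1:
  phi_11 = rho(1) = -0.75.
Step k = 2:
  phi_22 = [rho(2) - phi_11 rho(1)] / [1 - phi_11 rho(1)] = [0.7375 - (-0.75)(-0.75)] / [1 - (-0.75)(-0.75)]
         = 0.175 / 0.4375 = 0.4.
Therefore phi_{22} = 0.4000.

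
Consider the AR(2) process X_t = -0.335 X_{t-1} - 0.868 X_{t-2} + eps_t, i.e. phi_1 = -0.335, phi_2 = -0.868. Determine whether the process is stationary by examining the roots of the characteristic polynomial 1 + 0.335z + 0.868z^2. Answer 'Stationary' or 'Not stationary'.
\text{Stationary}

The AR(p) characteristic polynomial is P(z) = 1 + 0.335z + 0.868z^2.
Stationarity requires all roots to lie outside the unit circle, i.e. |z| > 1 for every root.
Set 1 + (0.335) z + (0.868) z^2 = 0, i.e. a z^2 + b z + c = 0 with a = 0.868, b = 0.335, c = 1.
Discriminant D = b^2 - 4ac = (0.335)^2 - 4*(0.868)*1 = 0.112225 - (3.472) = -3.359775.
D < 0, so the roots are the complex-conjugate pair z = (-b +/- i sqrt(-D)) / (2a) = -0.193 +/- 1.0559i.
For a conjugate pair |z|^2 = z * conj(z) = (product of roots) = c/a = 1/(0.868) = 1.152074, so |z| = sqrt(1.152074) = 1.0733 for both roots.
Moduli of all roots: 1.0733, 1.0733.
All moduli strictly greater than 1? Yes.
Verdict: Stationary.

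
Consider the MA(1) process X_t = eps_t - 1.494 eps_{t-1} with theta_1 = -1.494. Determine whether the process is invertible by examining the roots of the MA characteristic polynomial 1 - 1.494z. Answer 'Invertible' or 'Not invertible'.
\text{Not invertible}

The MA(q) characteristic polynomial is P(z) = 1 - 1.494z.
Invertibility requires all roots to lie outside the unit circle, i.e. |z| > 1 for every root.
This is linear in z: 1 + (-1.494) z = 0  =>  z = -1/(-1.494) = 0.669344,  |z| = 0.669344.
Moduli of all roots: 0.6693.
All moduli strictly greater than 1? No.
Verdict: Not invertible.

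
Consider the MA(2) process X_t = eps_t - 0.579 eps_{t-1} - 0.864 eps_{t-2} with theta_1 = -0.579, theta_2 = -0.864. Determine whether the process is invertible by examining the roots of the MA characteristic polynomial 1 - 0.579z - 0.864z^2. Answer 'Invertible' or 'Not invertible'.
\text{Not invertible}

The MA(q) characteristic polynomial is P(z) = 1 - 0.579z - 0.864z^2.
Invertibility requires all roots to lie outside the unit circle, i.e. |z| > 1 for every root.
Set 1 + (-0.579) z + (-0.864) z^2 = 0, i.e. a z^2 + b z + c = 0 with a = -0.864, b = -0.579, c = 1.
Discriminant D = b^2 - 4ac = (-0.579)^2 - 4*(-0.864)*1 = 0.335241 - (-3.456) = 3.791241.
D >= 0, so the roots are real: z = (-b +/- sqrt(D)) / (2a) = (0.579 +/- 1.947111) / (-1.728).
  z_1 = (0.579 + 1.947111) / (-1.728) = -1.4619,   |z_1| = 1.4619.
  z_2 = (0.579 - 1.947111) / (-1.728) = 0.7917,   |z_2| = 0.7917.
Moduli of all roots: 1.4619, 0.7917.
All moduli strictly greater than 1? No.
Verdict: Not invertible.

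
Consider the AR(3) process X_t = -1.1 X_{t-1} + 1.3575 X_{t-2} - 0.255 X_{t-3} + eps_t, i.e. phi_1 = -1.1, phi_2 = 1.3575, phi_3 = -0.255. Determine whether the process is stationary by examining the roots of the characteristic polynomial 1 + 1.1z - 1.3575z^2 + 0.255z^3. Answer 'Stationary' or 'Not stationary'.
\text{Not stationary}

The AR(p) characteristic polynomial is P(z) = 1 + 1.1z - 1.3575z^2 + 0.255z^3.
Stationarity requires all roots to lie outside the unit circle, i.e. |z| > 1 for every root.
Degree 3: look for a simple real root z0 first, then factor out (1 - z/z0) and solve the remaining quadratic.
Testing z0 = 4: P(4) = 1 + (1.1)(4) + (-1.3575)(4)^2 + (0.255)(4)^3
  = 1 + (4.4) + (-21.72) + (16.32) = 0.  So z_0 = 4 is a root, |z_0| = 4.
Divide out the factor (1 - 0.25 z) = (1 - z/z0) (since 1/z0 = 0.25):
  P(z) = (1 - 0.25 z)(1 + (1.35) z + (-1.02) z^2)
  [check: z-coef 1.35 - (0.25) = 1.1; z^2-coef -1.02 - (0.25)(1.35) = -1.3575; z^3-coef -(0.25)(-1.02) = 0.255.]
Remaining roots from the quadratic factor 1 + (1.35) z + (-1.02) z^2:
  Set 1 + (1.35) z + (-1.02) z^2 = 0, i.e. a z^2 + b z + c = 0 with a = -1.02, b = 1.35, c = 1.
  Discriminant D = b^2 - 4ac = (1.35)^2 - 4*(-1.02)*1 = 1.8225 - (-4.08) = 5.9025.
  D >= 0, so the roots are real: z = (-b +/- sqrt(D)) / (2a) = (-1.35 +/- 2.429506) / (-2.04).
    z_1 = (-1.35 + 2.429506) / (-2.04) = -0.5292,   |z_1| = 0.5292.
    z_2 = (-1.35 - 2.429506) / (-2.04) = 1.8527,   |z_2| = 1.8527.
Moduli of all roots: 4.0000, 0.5292, 1.8527.
All moduli strictly greater than 1? No.
Verdict: Not stationary.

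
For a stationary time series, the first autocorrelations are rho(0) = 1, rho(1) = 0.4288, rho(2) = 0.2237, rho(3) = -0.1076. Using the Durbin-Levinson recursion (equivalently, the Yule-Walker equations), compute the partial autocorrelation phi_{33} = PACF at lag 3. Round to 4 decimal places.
\phi_{33} = -0.2699

The PACF at lag k is phi_{kk}, the last component of the solution
to the Yule-Walker system G_k phi = r_k where
  (G_k)_{ij} = rho(|i - j|), (r_k)_i = rho(i), i,j = 1..k.
Equivalently, Durbin-Levinson gives phi_{kk} iteratively:
  phi_{11} = rho(1)
  phi_{kk} = [rho(k) - sum_{j=1..k-1} phi_{k-1,j} rho(k-j)]
            / [1 - sum_{j=1..k-1} phi_{k-1,j} rho(j)],
  phi_{k,j} = phi_{k-1,j} - phi_{kk} phi_{k-1,k-j},  j = 1..k-1.
Step k = 1:
  phi_11 = rho(1) = 0.4288.
Step k = 2:
  phi_22 = [rho(2) - phi_11 rho(1)] / [1 - phi_11 rho(1)] = [0.2237 - (0.4288)(0.4288)] / [1 - (0.4288)(0.4288)]
         = 0.03983056 / 0.81613056 = 0.048804.
  Update: phi_21 = phi_11 - phi_22 phi_11 = 0.4288 - (0.048804)(0.4288) = 0.407873.
Step k = 3:
  phi_33 = [rho(3) - phi_21 rho(2) - phi_22 rho(1)] / [1 - phi_21 rho(1) - phi_22 rho(2)]
    numerator   = -0.1076 - (0.407873)(0.2237) - (0.048804)(0.4288) = -0.21976836
    denominator = 1 - (0.407873)(0.4288) - (0.048804)(0.2237) = 0.81418666
  phi_33 = -0.21976836 / 0.81418666 = -0.2699.
Therefore phi_{33} = -0.2699.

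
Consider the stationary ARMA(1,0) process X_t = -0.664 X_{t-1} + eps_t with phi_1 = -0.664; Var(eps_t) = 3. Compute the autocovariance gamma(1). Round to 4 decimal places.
\gamma(1) = -3.5628

Multiply the model equation by X_{t-k} and take expectations. With theta_0 = psi_0 = 1 and psi_j the MA(infinity) weights, this gives
  gamma(k) - sum_i phi_i gamma(k-i) = c_k,
  c_k = sigma^2 * sum_{j=k..q} theta_j psi_{j-k}   (c_k = 0 for k > q),
using gamma(-m) = gamma(m).
Pure AR (q = 0): c_0 = sigma^2 = 3, c_k = 0 for k >= 1.
Equations for k = 0 and k = 1 (AR order 1):
  gamma(0) = phi_1 gamma(1) + c_0
  gamma(1) = phi_1 gamma(0) + c_1
Substituting the second into the first: gamma(0) (1 - phi_1^2) = c_0 + phi_1 c_1, so
  gamma(0) = c_0 / (1 - phi_1^2) = 3 / (1 - (-0.664)^2) = 3 / 0.559104 = 5.365728.
  gamma(1) = phi_1 gamma(0) = (-0.664)(5.365728) = -3.562843.
Therefore gamma(1) = -3.5628 (to 4 decimal places).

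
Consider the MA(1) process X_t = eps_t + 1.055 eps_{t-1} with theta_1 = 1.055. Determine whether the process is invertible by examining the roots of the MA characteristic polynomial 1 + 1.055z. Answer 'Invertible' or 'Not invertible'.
\text{Not invertible}

The MA(q) characteristic polynomial is P(z) = 1 + 1.055z.
Invertibility requires all roots to lie outside the unit circle, i.e. |z| > 1 for every root.
This is linear in z: 1 + (1.055) z = 0  =>  z = -1/(1.055) = -0.947867,  |z| = 0.947867.
Moduli of all roots: 0.9479.
All moduli strictly greater than 1? No.
Verdict: Not invertible.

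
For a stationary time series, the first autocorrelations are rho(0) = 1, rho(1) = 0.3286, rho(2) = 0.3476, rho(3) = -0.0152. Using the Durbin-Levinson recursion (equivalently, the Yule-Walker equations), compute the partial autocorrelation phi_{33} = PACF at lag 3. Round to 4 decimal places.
\phi_{33} = -0.2260

The PACF at lag k is phi_{kk}, the last component of the solution
to the Yule-Walker system G_k phi = r_k where
  (G_k)_{ij} = rho(|i - j|), (r_k)_i = rho(i), i,j = 1..k.
Equivalently, Durbin-Levinson gives phi_{kk} iteratively:
  phi_{11} = rho(1)
  phi_{kk} = [rho(k) - sum_{j=1..k-1} phi_{k-1,j} rho(k-j)]
            / [1 - sum_{j=1..k-1} phi_{k-1,j} rho(j)],
  phi_{k,j} = phi_{k-1,j} - phi_{kk} phi_{k-1,k-j},  j = 1..k-1.
Step k = 1:
  phi_11 = rho(1) = 0.3286.
Step k = 2:
  phi_22 = [rho(2) - phi_11 rho(1)] / [1 - phi_11 rho(1)] = [0.3476 - (0.3286)(0.3286)] / [1 - (0.3286)(0.3286)]
         = 0.23962204 / 0.89202204 = 0.268628.
  Update: phi_21 = phi_11 - phi_22 phi_11 = 0.3286 - (0.268628)(0.3286) = 0.240329.
Step k = 3:
  phi_33 = [rho(3) - phi_21 rho(2) - phi_22 rho(1)] / [1 - phi_21 rho(1) - phi_22 rho(2)]
    numerator   = -0.0152 - (0.240329)(0.3476) - (0.268628)(0.3286) = -0.18700945
    denominator = 1 - (0.240329)(0.3286) - (0.268628)(0.3476) = 0.82765287
  phi_33 = -0.18700945 / 0.82765287 = -0.226.
Therefore phi_{33} = -0.2260.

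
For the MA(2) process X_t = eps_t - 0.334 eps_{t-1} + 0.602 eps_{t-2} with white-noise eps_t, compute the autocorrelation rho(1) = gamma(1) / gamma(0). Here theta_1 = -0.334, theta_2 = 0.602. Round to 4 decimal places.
\rho(1) = -0.3630

For an MA(q) process with theta_0 = 1, the autocovariance is
  gamma(k) = sigma^2 * sum_{i=0..q-k} theta_i * theta_{i+k},
and rho(k) = gamma(k) / gamma(0). Sigma^2 cancels.
  numerator   = (1)*(-0.334) + (-0.334)*(0.602) = -0.535068.
  denominator = (1)^2 + (-0.334)^2 + (0.602)^2 = 1.47396.
  rho(1) = -0.535068 / 1.47396 = -0.3630.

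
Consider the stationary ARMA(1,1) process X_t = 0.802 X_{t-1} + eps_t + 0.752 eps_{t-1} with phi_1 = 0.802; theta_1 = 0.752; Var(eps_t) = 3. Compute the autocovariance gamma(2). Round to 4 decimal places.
\gamma(2) = 16.7992

Multiply the model equation by X_{t-k} and take expectations. With theta_0 = psi_0 = 1 and psi_j the MA(infinity) weights, this gives
  gamma(k) - sum_i phi_i gamma(k-i) = c_k,
  c_k = sigma^2 * sum_{j=k..q} theta_j psi_{j-k}   (c_k = 0 for k > q),
using gamma(-m) = gamma(m).
psi-weights needed (psi_j = theta_j + sum_i phi_i psi_{j-i}):
  psi_1 = theta_1 + phi_1 = 0.752 + (0.802) = 1.554
Right-hand sides:
  c_0 = sigma^2 (1 + theta_1 psi_1) = 3 * (1 + (0.752)(1.554)) = 3 * 2.168608 = 6.505824
  c_1 = sigma^2 theta_1 = 3 * (0.752) = 2.256
  c_2 = 0
Equations for k = 0 and k = 1 (AR order 1):
  gamma(0) = phi_1 gamma(1) + c_0
  gamma(1) = phi_1 gamma(0) + c_1
Substituting the second into the first: gamma(0) (1 - phi_1^2) = c_0 + phi_1 c_1, so
  gamma(0) = (c_0 + phi_1 c_1) / (1 - phi_1^2) = (6.505824 + (0.802)(2.256)) / (1 - (0.802)^2) = 8.315136 / 0.356796 = 23.305015.
  gamma(1) = phi_1 gamma(0) + c_1 = (0.802)(23.305015) + (2.256) = 20.946622.
For k = 2 (> q): gamma(2) = phi_1 gamma(1) = (0.802)(20.946622) = 16.799191.
Therefore gamma(2) = 16.7992 (to 4 decimal places).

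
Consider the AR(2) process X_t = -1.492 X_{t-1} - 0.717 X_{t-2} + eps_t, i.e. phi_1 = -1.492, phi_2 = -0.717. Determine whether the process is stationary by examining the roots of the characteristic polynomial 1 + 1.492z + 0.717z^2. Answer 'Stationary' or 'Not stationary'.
\text{Stationary}

The AR(p) characteristic polynomial is P(z) = 1 + 1.492z + 0.717z^2.
Stationarity requires all roots to lie outside the unit circle, i.e. |z| > 1 for every root.
Set 1 + (1.492) z + (0.717) z^2 = 0, i.e. a z^2 + b z + c = 0 with a = 0.717, b = 1.492, c = 1.
Discriminant D = b^2 - 4ac = (1.492)^2 - 4*(0.717)*1 = 2.226064 - (2.868) = -0.641936.
D < 0, so the roots are the complex-conjugate pair z = (-b +/- i sqrt(-D)) / (2a) = -1.0404 +/- 0.5587i.
For a conjugate pair |z|^2 = z * conj(z) = (product of roots) = c/a = 1/(0.717) = 1.3947, so |z| = sqrt(1.3947) = 1.181 for both roots.
Moduli of all roots: 1.1810, 1.1810.
All moduli strictly greater than 1? Yes.
Verdict: Stationary.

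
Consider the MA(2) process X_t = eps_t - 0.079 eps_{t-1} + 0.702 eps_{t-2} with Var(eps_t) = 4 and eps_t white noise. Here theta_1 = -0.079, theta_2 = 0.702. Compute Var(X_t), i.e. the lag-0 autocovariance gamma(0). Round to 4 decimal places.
\gamma(0) = 5.9962

For an MA(q) process X_t = eps_t + sum_i theta_i eps_{t-i} with
Var(eps_t) = sigma^2, the variance is
  gamma(0) = sigma^2 * (1 + sum_i theta_i^2).
  sum_i theta_i^2 = (-0.079)^2 + (0.702)^2 = 0.006241 + 0.492804 = 0.499045.
  gamma(0) = 4 * (1 + 0.499045) = 4 * 1.499045 = 5.99618, which rounds to 5.9962.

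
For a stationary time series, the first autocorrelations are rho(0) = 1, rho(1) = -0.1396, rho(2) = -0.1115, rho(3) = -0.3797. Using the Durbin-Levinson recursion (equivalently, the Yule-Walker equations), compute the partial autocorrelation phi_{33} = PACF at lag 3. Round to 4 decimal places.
\phi_{33} = -0.4320

The PACF at lag k is phi_{kk}, the last component of the solution
to the Yule-Walker system G_k phi = r_k where
  (G_k)_{ij} = rho(|i - j|), (r_k)_i = rho(i), i,j = 1..k.
Equivalently, Durbin-Levinson gives phi_{kk} iteratively:
  phi_{11} = rho(1)
  phi_{kk} = [rho(k) - sum_{j=1..k-1} phi_{k-1,j} rho(k-j)]
            / [1 - sum_{j=1..k-1} phi_{k-1,j} rho(j)],
  phi_{k,j} = phi_{k-1,j} - phi_{kk} phi_{k-1,k-j},  j = 1..k-1.
Step k = 1:
  phi_11 = rho(1) = -0.1396.
Step k = 2:
  phi_22 = [rho(2) - phi_11 rho(1)] / [1 - phi_11 rho(1)] = [-0.1115 - (-0.1396)(-0.1396)] / [1 - (-0.1396)(-0.1396)]
         = -0.13098816 / 0.98051184 = -0.133592.
  Update: phi_21 = phi_11 - phi_22 phi_11 = -0.1396 - (-0.133592)(-0.1396) = -0.158249.
Step k = 3:
  phi_33 = [rho(3) - phi_21 rho(2) - phi_22 rho(1)] / [1 - phi_21 rho(1) - phi_22 rho(2)]
    numerator   = -0.3797 - (-0.158249)(-0.1115) - (-0.133592)(-0.1396) = -0.4159942
    denominator = 1 - (-0.158249)(-0.1396) - (-0.133592)(-0.1115) = 0.96301292
  phi_33 = -0.4159942 / 0.96301292 = -0.432.
Therefore phi_{33} = -0.4320.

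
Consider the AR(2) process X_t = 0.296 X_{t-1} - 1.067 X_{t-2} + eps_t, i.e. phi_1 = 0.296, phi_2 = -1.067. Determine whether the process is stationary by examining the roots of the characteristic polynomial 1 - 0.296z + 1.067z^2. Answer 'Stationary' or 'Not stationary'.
\text{Not stationary}

The AR(p) characteristic polynomial is P(z) = 1 - 0.296z + 1.067z^2.
Stationarity requires all roots to lie outside the unit circle, i.e. |z| > 1 for every root.
Set 1 + (-0.296) z + (1.067) z^2 = 0, i.e. a z^2 + b z + c = 0 with a = 1.067, b = -0.296, c = 1.
Discriminant D = b^2 - 4ac = (-0.296)^2 - 4*(1.067)*1 = 0.087616 - (4.268) = -4.180384.
D < 0, so the roots are the complex-conjugate pair z = (-b +/- i sqrt(-D)) / (2a) = 0.1387 +/- 0.9581i.
For a conjugate pair |z|^2 = z * conj(z) = (product of roots) = c/a = 1/(1.067) = 0.937207, so |z| = sqrt(0.937207) = 0.9681 for both roots.
Moduli of all roots: 0.9681, 0.9681.
All moduli strictly greater than 1? No.
Verdict: Not stationary.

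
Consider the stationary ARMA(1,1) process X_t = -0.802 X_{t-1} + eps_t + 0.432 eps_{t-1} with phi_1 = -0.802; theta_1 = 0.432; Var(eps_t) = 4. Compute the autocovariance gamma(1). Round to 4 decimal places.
\gamma(1) = -2.7109

Multiply the model equation by X_{t-k} and take expectations. With theta_0 = psi_0 = 1 and psi_j the MA(infinity) weights, this gives
  gamma(k) - sum_i phi_i gamma(k-i) = c_k,
  c_k = sigma^2 * sum_{j=k..q} theta_j psi_{j-k}   (c_k = 0 for k > q),
using gamma(-m) = gamma(m).
psi-weights needed (psi_j = theta_j + sum_i phi_i psi_{j-i}):
  psi_1 = theta_1 + phi_1 = 0.432 + (-0.802) = -0.37
Right-hand sides:
  c_0 = sigma^2 (1 + theta_1 psi_1) = 4 * (1 + (0.432)(-0.37)) = 4 * 0.84016 = 3.36064
  c_1 = sigma^2 theta_1 = 4 * (0.432) = 1.728
  c_2 = 0
Equations for k = 0 and k = 1 (AR order 1):
  gamma(0) = phi_1 gamma(1) + c_0
  gamma(1) = phi_1 gamma(0) + c_1
Substituting the second into the first: gamma(0) (1 - phi_1^2) = c_0 + phi_1 c_1, so
  gamma(0) = (c_0 + phi_1 c_1) / (1 - phi_1^2) = (3.36064 + (-0.802)(1.728)) / (1 - (-0.802)^2) = 1.974784 / 0.356796 = 5.534771.
  gamma(1) = phi_1 gamma(0) + c_1 = (-0.802)(5.534771) + (1.728) = -2.710886.
Therefore gamma(1) = -2.7109 (to 4 decimal places).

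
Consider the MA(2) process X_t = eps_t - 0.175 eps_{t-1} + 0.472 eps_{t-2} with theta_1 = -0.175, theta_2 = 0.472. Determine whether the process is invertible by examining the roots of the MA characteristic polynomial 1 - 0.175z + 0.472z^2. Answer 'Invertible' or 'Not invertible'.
\text{Invertible}

The MA(q) characteristic polynomial is P(z) = 1 - 0.175z + 0.472z^2.
Invertibility requires all roots to lie outside the unit circle, i.e. |z| > 1 for every root.
Set 1 + (-0.175) z + (0.472) z^2 = 0, i.e. a z^2 + b z + c = 0 with a = 0.472, b = -0.175, c = 1.
Discriminant D = b^2 - 4ac = (-0.175)^2 - 4*(0.472)*1 = 0.030625 - (1.888) = -1.857375.
D < 0, so the roots are the complex-conjugate pair z = (-b +/- i sqrt(-D)) / (2a) = 0.1854 +/- 1.4437i.
For a conjugate pair |z|^2 = z * conj(z) = (product of roots) = c/a = 1/(0.472) = 2.118644, so |z| = sqrt(2.118644) = 1.4556 for both roots.
Moduli of all roots: 1.4556, 1.4556.
All moduli strictly greater than 1? Yes.
Verdict: Invertible.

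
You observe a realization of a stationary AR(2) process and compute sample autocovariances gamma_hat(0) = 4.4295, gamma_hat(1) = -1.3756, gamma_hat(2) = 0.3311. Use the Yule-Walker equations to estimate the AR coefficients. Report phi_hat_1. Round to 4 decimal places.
\hat\phi_{1} = -0.3180

The Yule-Walker equations for an AR(p) process read, in matrix form,
  Gamma_p phi = r_p,   with   (Gamma_p)_{ij} = gamma(|i - j|),
                       (r_p)_i = gamma(i),   i,j = 1..p.
Substitute the sample gammas (Toeplitz matrix and right-hand side of size 2):
  Gamma_p = [[4.4295, -1.3756], [-1.3756, 4.4295]]
  r_p     = [-1.3756, 0.3311]
Written out:
  4.4295 phi_1 - 1.3756 phi_2 = -1.3756
  -1.3756 phi_1 + 4.4295 phi_2 = 0.3311
Solve by Cramer's rule:
  det = gamma(0)^2 - gamma(1)^2 = (4.4295)^2 - (-1.3756)^2 = 19.62047025 - 1.89227536 = 17.72819489
  phi_hat_1 = [gamma(1) gamma(0) - gamma(1) gamma(2)] / det = [(-1.3756)(4.4295) - (-1.3756)(0.3311)] / 17.72819489 = -5.63775904 / 17.72819489 = -0.318
  phi_hat_2 = [gamma(0) gamma(2) - gamma(1)^2] / det = [(4.4295)(0.3311) - (-1.3756)^2] / 17.72819489 = -0.42566791 / 17.72819489 = -0.024
So phi_hat = [-0.3180, -0.0240].
Therefore phi_hat_1 = -0.3180.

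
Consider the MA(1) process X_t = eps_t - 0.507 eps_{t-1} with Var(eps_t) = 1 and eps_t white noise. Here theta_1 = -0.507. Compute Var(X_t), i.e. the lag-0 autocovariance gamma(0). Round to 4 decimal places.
\gamma(0) = 1.2570

For an MA(q) process X_t = eps_t + sum_i theta_i eps_{t-i} with
Var(eps_t) = sigma^2, the variance is
  gamma(0) = sigma^2 * (1 + sum_i theta_i^2).
  sum_i theta_i^2 = (-0.507)^2 = 0.257049.
  gamma(0) = 1 * (1 + 0.257049) = 1 * 1.257049 = 1.257049, which rounds to 1.2570.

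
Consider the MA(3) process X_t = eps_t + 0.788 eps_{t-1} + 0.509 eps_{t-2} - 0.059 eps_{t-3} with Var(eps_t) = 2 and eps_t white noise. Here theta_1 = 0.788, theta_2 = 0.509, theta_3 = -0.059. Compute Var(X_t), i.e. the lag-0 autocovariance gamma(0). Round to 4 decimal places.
\gamma(0) = 3.7670

For an MA(q) process X_t = eps_t + sum_i theta_i eps_{t-i} with
Var(eps_t) = sigma^2, the variance is
  gamma(0) = sigma^2 * (1 + sum_i theta_i^2).
  sum_i theta_i^2 = (0.788)^2 + (0.509)^2 + (-0.059)^2 = 0.620944 + 0.259081 + 0.003481 = 0.883506.
  gamma(0) = 2 * (1 + 0.883506) = 2 * 1.883506 = 3.767012, which rounds to 3.7670.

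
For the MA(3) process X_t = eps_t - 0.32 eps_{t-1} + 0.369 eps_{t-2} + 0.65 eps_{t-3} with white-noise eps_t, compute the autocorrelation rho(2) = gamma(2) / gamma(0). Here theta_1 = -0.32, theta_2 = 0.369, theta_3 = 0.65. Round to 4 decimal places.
\rho(2) = 0.0969

For an MA(q) process with theta_0 = 1, the autocovariance is
  gamma(k) = sigma^2 * sum_{i=0..q-k} theta_i * theta_{i+k},
and rho(k) = gamma(k) / gamma(0). Sigma^2 cancels.
  numerator   = (1)*(0.369) + (-0.32)*(0.65) = 0.161.
  denominator = (1)^2 + (-0.32)^2 + (0.369)^2 + (0.65)^2 = 1.661061.
  rho(2) = 0.161 / 1.661061 = 0.0969.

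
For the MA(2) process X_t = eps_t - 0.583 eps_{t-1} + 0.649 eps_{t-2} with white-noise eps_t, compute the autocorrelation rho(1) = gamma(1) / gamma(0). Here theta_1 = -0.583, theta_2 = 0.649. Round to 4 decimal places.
\rho(1) = -0.5459

For an MA(q) process with theta_0 = 1, the autocovariance is
  gamma(k) = sigma^2 * sum_{i=0..q-k} theta_i * theta_{i+k},
and rho(k) = gamma(k) / gamma(0). Sigma^2 cancels.
  numerator   = (1)*(-0.583) + (-0.583)*(0.649) = -0.961367.
  denominator = (1)^2 + (-0.583)^2 + (0.649)^2 = 1.76109.
  rho(1) = -0.961367 / 1.76109 = -0.5459.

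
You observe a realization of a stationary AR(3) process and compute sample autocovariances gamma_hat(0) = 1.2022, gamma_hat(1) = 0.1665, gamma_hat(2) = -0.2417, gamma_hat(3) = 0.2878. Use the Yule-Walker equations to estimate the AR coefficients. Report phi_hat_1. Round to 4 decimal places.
\hat\phi_{1} = 0.2430

The Yule-Walker equations for an AR(p) process read, in matrix form,
  Gamma_p phi = r_p,   with   (Gamma_p)_{ij} = gamma(|i - j|),
                       (r_p)_i = gamma(i),   i,j = 1..p.
Substitute the sample gammas (Toeplitz matrix and right-hand side of size 3):
  Gamma_p = [[1.2022, 0.1665, -0.2417], [0.1665, 1.2022, 0.1665], [-0.2417, 0.1665, 1.2022]]
  r_p     = [0.1665, -0.2417, 0.2878]
Written out (R1..R3):
  (R1) 1.2022 phi_1 + 0.1665 phi_2 - 0.2417 phi_3 = 0.1665
  (R2) 0.1665 phi_1 + 1.2022 phi_2 + 0.1665 phi_3 = -0.2417
  (R3) -0.2417 phi_1 + 0.1665 phi_2 + 1.2022 phi_3 = 0.2878
Gaussian elimination:
  R2 <- R2 - (0.1665/1.2022) R1 = R2 - (0.138496) R1:  1.17914 phi_2 + 0.199975 phi_3 = -0.26476
  R3 <- R3 - (-0.2417/1.2022) R1 = R3 - (-0.201048) R1:  0.199975 phi_2 + 1.153607 phi_3 = 0.321275
  R3 <- R3 - (0.199975/1.17914) R2 = R3 - (0.169593) R2:  1.119692 phi_3 = 0.366176
Back-substitution:
  phi_hat_3 = 0.366176 / 1.119692 = 0.327033
  phi_hat_2 = (-0.26476 - (0.199975)(0.327033)) / 1.17914 = -0.279999
  phi_hat_1 = (0.1665 - (0.1665)(-0.279999) - (-0.2417)(0.327033)) / 1.2022 = 0.243024
So phi_hat = [0.2430, -0.2800, 0.3270].
Therefore phi_hat_1 = 0.2430.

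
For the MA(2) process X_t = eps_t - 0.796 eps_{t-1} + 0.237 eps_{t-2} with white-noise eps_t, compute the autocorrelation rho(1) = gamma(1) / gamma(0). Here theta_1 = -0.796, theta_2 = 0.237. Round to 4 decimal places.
\rho(1) = -0.5827

For an MA(q) process with theta_0 = 1, the autocovariance is
  gamma(k) = sigma^2 * sum_{i=0..q-k} theta_i * theta_{i+k},
and rho(k) = gamma(k) / gamma(0). Sigma^2 cancels.
  numerator   = (1)*(-0.796) + (-0.796)*(0.237) = -0.984652.
  denominator = (1)^2 + (-0.796)^2 + (0.237)^2 = 1.689785.
  rho(1) = -0.984652 / 1.689785 = -0.5827.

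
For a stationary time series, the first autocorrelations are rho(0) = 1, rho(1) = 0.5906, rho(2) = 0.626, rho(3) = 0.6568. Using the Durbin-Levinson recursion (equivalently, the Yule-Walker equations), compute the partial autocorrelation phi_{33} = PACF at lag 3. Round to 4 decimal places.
\phi_{33} = 0.3621

The PACF at lag k is phi_{kk}, the last component of the solution
to the Yule-Walker system G_k phi = r_k where
  (G_k)_{ij} = rho(|i - j|), (r_k)_i = rho(i), i,j = 1..k.
Equivalently, Durbin-Levinson gives phi_{kk} iteratively:
  phi_{11} = rho(1)
  phi_{kk} = [rho(k) - sum_{j=1..k-1} phi_{k-1,j} rho(k-j)]
            / [1 - sum_{j=1..k-1} phi_{k-1,j} rho(j)],
  phi_{k,j} = phi_{k-1,j} - phi_{kk} phi_{k-1,k-j},  j = 1..k-1.
Step k = 1:
  phi_11 = rho(1) = 0.5906.
Step k = 2:
  phi_22 = [rho(2) - phi_11 rho(1)] / [1 - phi_11 rho(1)] = [0.626 - (0.5906)(0.5906)] / [1 - (0.5906)(0.5906)]
         = 0.27719164 / 0.65119164 = 0.425668.
  Update: phi_21 = phi_11 - phi_22 phi_11 = 0.5906 - (0.425668)(0.5906) = 0.3392.
Step k = 3:
  phi_33 = [rho(3) - phi_21 rho(2) - phi_22 rho(1)] / [1 - phi_21 rho(1) - phi_22 rho(2)]
    numerator   = 0.6568 - (0.3392)(0.626) - (0.425668)(0.5906) = 0.19306091
    denominator = 1 - (0.3392)(0.5906) - (0.425668)(0.626) = 0.53319995
  phi_33 = 0.19306091 / 0.53319995 = 0.3621.
Therefore phi_{33} = 0.3621.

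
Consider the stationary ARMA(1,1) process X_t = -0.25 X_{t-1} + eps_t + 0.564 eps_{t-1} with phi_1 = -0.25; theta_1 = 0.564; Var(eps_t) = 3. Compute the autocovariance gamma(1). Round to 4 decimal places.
\gamma(1) = 0.8631

Multiply the model equation by X_{t-k} and take expectations. With theta_0 = psi_0 = 1 and psi_j the MA(infinity) weights, this gives
  gamma(k) - sum_i phi_i gamma(k-i) = c_k,
  c_k = sigma^2 * sum_{j=k..q} theta_j psi_{j-k}   (c_k = 0 for k > q),
using gamma(-m) = gamma(m).
psi-weights needed (psi_j = theta_j + sum_i phi_i psi_{j-i}):
  psi_1 = theta_1 + phi_1 = 0.564 + (-0.25) = 0.314
Right-hand sides:
  c_0 = sigma^2 (1 + theta_1 psi_1) = 3 * (1 + (0.564)(0.314)) = 3 * 1.177096 = 3.531288
  c_1 = sigma^2 theta_1 = 3 * (0.564) = 1.692
  c_2 = 0
Equations for k = 0 and k = 1 (AR order 1):
  gamma(0) = phi_1 gamma(1) + c_0
  gamma(1) = phi_1 gamma(0) + c_1
Substituting the second into the first: gamma(0) (1 - phi_1^2) = c_0 + phi_1 c_1, so
  gamma(0) = (c_0 + phi_1 c_1) / (1 - phi_1^2) = (3.531288 + (-0.25)(1.692)) / (1 - (-0.25)^2) = 3.108288 / 0.9375 = 3.315507.
  gamma(1) = phi_1 gamma(0) + c_1 = (-0.25)(3.315507) + (1.692) = 0.863123.
Therefore gamma(1) = 0.8631 (to 4 decimal places).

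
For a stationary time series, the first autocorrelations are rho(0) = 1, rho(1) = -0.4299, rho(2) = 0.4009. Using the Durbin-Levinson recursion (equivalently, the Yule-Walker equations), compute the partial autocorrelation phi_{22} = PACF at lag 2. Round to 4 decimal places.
\phi_{22} = 0.2651

The PACF at lag k is phi_{kk}, the last component of the solution
to the Yule-Walker system G_k phi = r_k where
  (G_k)_{ij} = rho(|i - j|), (r_k)_i = rho(i), i,j = 1..k.
Equivalently, Durbin-Levinson gives phi_{kk} iteratively:
  phi_{11} = rho(1)
  phi_{kk} = [rho(k) - sum_{j=1..k-1} phi_{k-1,j} rho(k-j)]
            / [1 - sum_{j=1..k-1} phi_{k-1,j} rho(j)],
  phi_{k,j} = phi_{k-1,j} - phi_{kk} phi_{k-1,k-j},  j = 1..k-1.
Step k = 1:
  phi_11 = rho(1) = -0.4299.
Step k = 2:
  phi_22 = [rho(2) - phi_11 rho(1)] / [1 - phi_11 rho(1)] = [0.4009 - (-0.4299)(-0.4299)] / [1 - (-0.4299)(-0.4299)]
         = 0.21608599 / 0.81518599 = 0.2651.
Therefore phi_{22} = 0.2651.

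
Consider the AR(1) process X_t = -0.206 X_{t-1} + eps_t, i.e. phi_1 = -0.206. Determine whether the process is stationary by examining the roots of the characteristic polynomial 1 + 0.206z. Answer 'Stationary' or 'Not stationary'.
\text{Stationary}

The AR(p) characteristic polynomial is P(z) = 1 + 0.206z.
Stationarity requires all roots to lie outside the unit circle, i.e. |z| > 1 for every root.
This is linear in z: 1 + (0.206) z = 0  =>  z = -1/(0.206) = -4.854369,  |z| = 4.854369.
Moduli of all roots: 4.8544.
All moduli strictly greater than 1? Yes.
Verdict: Stationary.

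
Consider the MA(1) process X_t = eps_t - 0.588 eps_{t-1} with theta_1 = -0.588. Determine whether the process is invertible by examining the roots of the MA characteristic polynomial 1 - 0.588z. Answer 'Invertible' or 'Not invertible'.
\text{Invertible}

The MA(q) characteristic polynomial is P(z) = 1 - 0.588z.
Invertibility requires all roots to lie outside the unit circle, i.e. |z| > 1 for every root.
This is linear in z: 1 + (-0.588) z = 0  =>  z = -1/(-0.588) = 1.70068,  |z| = 1.70068.
Moduli of all roots: 1.7007.
All moduli strictly greater than 1? Yes.
Verdict: Invertible.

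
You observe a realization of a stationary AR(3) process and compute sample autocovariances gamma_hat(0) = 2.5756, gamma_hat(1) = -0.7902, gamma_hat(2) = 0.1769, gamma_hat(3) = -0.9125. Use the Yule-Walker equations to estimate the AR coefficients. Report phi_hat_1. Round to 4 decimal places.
\hat\phi_{1} = -0.3260

The Yule-Walker equations for an AR(p) process read, in matrix form,
  Gamma_p phi = r_p,   with   (Gamma_p)_{ij} = gamma(|i - j|),
                       (r_p)_i = gamma(i),   i,j = 1..p.
Substitute the sample gammas (Toeplitz matrix and right-hand side of size 3):
  Gamma_p = [[2.5756, -0.7902, 0.1769], [-0.7902, 2.5756, -0.7902], [0.1769, -0.7902, 2.5756]]
  r_p     = [-0.7902, 0.1769, -0.9125]
Written out (R1..R3):
  (R1) 2.5756 phi_1 - 0.7902 phi_2 + 0.1769 phi_3 = -0.7902
  (R2) -0.7902 phi_1 + 2.5756 phi_2 - 0.7902 phi_3 = 0.1769
  (R3) 0.1769 phi_1 - 0.7902 phi_2 + 2.5756 phi_3 = -0.9125
Gaussian elimination:
  R2 <- R2 - (-0.7902/2.5756) R1 = R2 - (-0.306802) R1:  2.333165 phi_2 - 0.735927 phi_3 = -0.065535
  R3 <- R3 - (0.1769/2.5756) R1 = R3 - (0.068683) R1:  -0.735927 phi_2 + 2.56345 phi_3 = -0.858227
  R3 <- R3 - (-0.735927/2.333165) R2 = R3 - (-0.31542) R2:  2.331324 phi_3 = -0.878898
Back-substitution:
  phi_hat_3 = -0.878898 / 2.331324 = -0.376995
  phi_hat_2 = (-0.065535 - (-0.735927)(-0.376995)) / 2.333165 = -0.147
  phi_hat_1 = (-0.7902 - (-0.7902)(-0.147) - (0.1769)(-0.376995)) / 2.5756 = -0.326009
So phi_hat = [-0.3260, -0.1470, -0.3770].
Therefore phi_hat_1 = -0.3260.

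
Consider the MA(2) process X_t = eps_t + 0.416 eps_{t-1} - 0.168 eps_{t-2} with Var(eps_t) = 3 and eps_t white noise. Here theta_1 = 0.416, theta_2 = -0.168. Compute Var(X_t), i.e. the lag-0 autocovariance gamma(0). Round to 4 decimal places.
\gamma(0) = 3.6038

For an MA(q) process X_t = eps_t + sum_i theta_i eps_{t-i} with
Var(eps_t) = sigma^2, the variance is
  gamma(0) = sigma^2 * (1 + sum_i theta_i^2).
  sum_i theta_i^2 = (0.416)^2 + (-0.168)^2 = 0.173056 + 0.028224 = 0.20128.
  gamma(0) = 3 * (1 + 0.20128) = 3 * 1.20128 = 3.60384, which rounds to 3.6038.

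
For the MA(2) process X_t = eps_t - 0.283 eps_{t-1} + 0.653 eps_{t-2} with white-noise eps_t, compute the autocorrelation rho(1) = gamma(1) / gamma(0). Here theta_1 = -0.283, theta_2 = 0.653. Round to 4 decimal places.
\rho(1) = -0.3105

For an MA(q) process with theta_0 = 1, the autocovariance is
  gamma(k) = sigma^2 * sum_{i=0..q-k} theta_i * theta_{i+k},
and rho(k) = gamma(k) / gamma(0). Sigma^2 cancels.
  numerator   = (1)*(-0.283) + (-0.283)*(0.653) = -0.467799.
  denominator = (1)^2 + (-0.283)^2 + (0.653)^2 = 1.506498.
  rho(1) = -0.467799 / 1.506498 = -0.3105.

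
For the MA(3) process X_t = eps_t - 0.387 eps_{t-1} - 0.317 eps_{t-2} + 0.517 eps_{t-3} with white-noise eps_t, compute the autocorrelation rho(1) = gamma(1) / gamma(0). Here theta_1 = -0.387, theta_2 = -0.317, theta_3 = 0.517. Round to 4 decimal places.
\rho(1) = -0.2822

For an MA(q) process with theta_0 = 1, the autocovariance is
  gamma(k) = sigma^2 * sum_{i=0..q-k} theta_i * theta_{i+k},
and rho(k) = gamma(k) / gamma(0). Sigma^2 cancels.
  numerator   = (1)*(-0.387) + (-0.387)*(-0.317) + (-0.317)*(0.517) = -0.42821.
  denominator = (1)^2 + (-0.387)^2 + (-0.317)^2 + (0.517)^2 = 1.517547.
  rho(1) = -0.42821 / 1.517547 = -0.2822.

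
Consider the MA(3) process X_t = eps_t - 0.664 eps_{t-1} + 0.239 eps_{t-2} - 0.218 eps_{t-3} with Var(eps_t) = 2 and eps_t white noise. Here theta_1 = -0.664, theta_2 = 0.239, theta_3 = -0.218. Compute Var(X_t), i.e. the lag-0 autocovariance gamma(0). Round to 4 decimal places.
\gamma(0) = 3.0911

For an MA(q) process X_t = eps_t + sum_i theta_i eps_{t-i} with
Var(eps_t) = sigma^2, the variance is
  gamma(0) = sigma^2 * (1 + sum_i theta_i^2).
  sum_i theta_i^2 = (-0.664)^2 + (0.239)^2 + (-0.218)^2 = 0.440896 + 0.057121 + 0.047524 = 0.545541.
  gamma(0) = 2 * (1 + 0.545541) = 2 * 1.545541 = 3.091082, which rounds to 3.0911.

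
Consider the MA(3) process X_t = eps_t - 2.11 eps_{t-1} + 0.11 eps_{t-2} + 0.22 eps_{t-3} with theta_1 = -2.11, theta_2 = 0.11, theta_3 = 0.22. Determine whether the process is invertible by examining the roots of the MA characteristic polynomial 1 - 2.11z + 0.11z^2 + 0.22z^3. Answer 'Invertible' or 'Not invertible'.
\text{Not invertible}

The MA(q) characteristic polynomial is P(z) = 1 - 2.11z + 0.11z^2 + 0.22z^3.
Invertibility requires all roots to lie outside the unit circle, i.e. |z| > 1 for every root.
Degree 3: look for a simple real root z0 first, then factor out (1 - z/z0) and solve the remaining quadratic.
Testing z0 = 0.5: P(0.5) = 1 + (-2.11)(0.5) + (0.11)(0.5)^2 + (0.22)(0.5)^3
  = 1 + (-1.055) + (0.0275) + (0.0275) = 0.  So z_0 = 0.5 is a root, |z_0| = 0.5.
Divide out the factor (1 - 2 z) = (1 - z/z0) (since 1/z0 = 2):
  P(z) = (1 - 2 z)(1 + (-0.11) z + (-0.11) z^2)
  [check: z-coef -0.11 - (2) = -2.11; z^2-coef -0.11 - (2)(-0.11) = 0.11; z^3-coef -(2)(-0.11) = 0.22.]
Remaining roots from the quadratic factor 1 + (-0.11) z + (-0.11) z^2:
  Set 1 + (-0.11) z + (-0.11) z^2 = 0, i.e. a z^2 + b z + c = 0 with a = -0.11, b = -0.11, c = 1.
  Discriminant D = b^2 - 4ac = (-0.11)^2 - 4*(-0.11)*1 = 0.0121 - (-0.44) = 0.4521.
  D >= 0, so the roots are real: z = (-b +/- sqrt(D)) / (2a) = (0.11 +/- 0.672384) / (-0.22).
    z_1 = (0.11 + 0.672384) / (-0.22) = -3.5563,   |z_1| = 3.5563.
    z_2 = (0.11 - 0.672384) / (-0.22) = 2.5563,   |z_2| = 2.5563.
Moduli of all roots: 0.5000, 3.5563, 2.5563.
All moduli strictly greater than 1? No.
Verdict: Not invertible.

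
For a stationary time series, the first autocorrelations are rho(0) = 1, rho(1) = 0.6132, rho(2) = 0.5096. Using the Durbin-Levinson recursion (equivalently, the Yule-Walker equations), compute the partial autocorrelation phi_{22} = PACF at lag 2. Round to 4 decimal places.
\phi_{22} = 0.2141

The PACF at lag k is phi_{kk}, the last component of the solution
to the Yule-Walker system G_k phi = r_k where
  (G_k)_{ij} = rho(|i - j|), (r_k)_i = rho(i), i,j = 1..k.
Equivalently, Durbin-Levinson gives phi_{kk} iteratively:
  phi_{11} = rho(1)
  phi_{kk} = [rho(k) - sum_{j=1..k-1} phi_{k-1,j} rho(k-j)]
            / [1 - sum_{j=1..k-1} phi_{k-1,j} rho(j)],
  phi_{k,j} = phi_{k-1,j} - phi_{kk} phi_{k-1,k-j},  j = 1..k-1.
Step k = 1:
  phi_11 = rho(1) = 0.6132.
Step k = 2:
  phi_22 = [rho(2) - phi_11 rho(1)] / [1 - phi_11 rho(1)] = [0.5096 - (0.6132)(0.6132)] / [1 - (0.6132)(0.6132)]
         = 0.13358576 / 0.62398576 = 0.2141.
Therefore phi_{22} = 0.2141.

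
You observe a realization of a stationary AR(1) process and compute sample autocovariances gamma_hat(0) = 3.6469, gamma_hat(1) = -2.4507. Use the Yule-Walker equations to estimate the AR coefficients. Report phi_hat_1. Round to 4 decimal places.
\hat\phi_{1} = -0.6720

The Yule-Walker equations for an AR(p) process read, in matrix form,
  Gamma_p phi = r_p,   with   (Gamma_p)_{ij} = gamma(|i - j|),
                       (r_p)_i = gamma(i),   i,j = 1..p.
Substitute the sample gammas (Toeplitz matrix and right-hand side of size 1):
  Gamma_p = [[3.6469]]
  r_p     = [-2.4507]
With p = 1 this is the single equation gamma(0) phi_1 = gamma(1):
  phi_hat_1 = gamma(1) / gamma(0) = -2.4507 / 3.6469 = -0.6720.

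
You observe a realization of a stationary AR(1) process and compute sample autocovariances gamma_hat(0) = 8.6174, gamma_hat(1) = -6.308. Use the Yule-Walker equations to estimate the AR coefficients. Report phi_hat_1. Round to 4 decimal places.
\hat\phi_{1} = -0.7320

The Yule-Walker equations for an AR(p) process read, in matrix form,
  Gamma_p phi = r_p,   with   (Gamma_p)_{ij} = gamma(|i - j|),
                       (r_p)_i = gamma(i),   i,j = 1..p.
Substitute the sample gammas (Toeplitz matrix and right-hand side of size 1):
  Gamma_p = [[8.6174]]
  r_p     = [-6.308]
With p = 1 this is the single equation gamma(0) phi_1 = gamma(1):
  phi_hat_1 = gamma(1) / gamma(0) = -6.308 / 8.6174 = -0.7320.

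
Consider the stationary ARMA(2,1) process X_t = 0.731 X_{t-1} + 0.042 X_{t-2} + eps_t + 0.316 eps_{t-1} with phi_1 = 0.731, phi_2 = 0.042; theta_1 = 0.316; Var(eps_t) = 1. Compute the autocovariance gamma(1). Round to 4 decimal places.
\gamma(1) = 3.2247

Multiply the model equation by X_{t-k} and take expectations. With theta_0 = psi_0 = 1 and psi_j the MA(infinity) weights, this gives
  gamma(k) - sum_i phi_i gamma(k-i) = c_k,
  c_k = sigma^2 * sum_{j=k..q} theta_j psi_{j-k}   (c_k = 0 for k > q),
using gamma(-m) = gamma(m).
psi-weights needed (psi_j = theta_j + sum_i phi_i psi_{j-i}):
  psi_1 = theta_1 + phi_1 = 0.316 + (0.731) = 1.047
Right-hand sides:
  c_0 = sigma^2 (1 + theta_1 psi_1) = 1 * (1 + (0.316)(1.047)) = 1 * 1.330852 = 1.330852
  c_1 = sigma^2 theta_1 = 1 * (0.316) = 0.316
  c_2 = 0
Equations for k = 0, 1, 2 (AR order 2, c_2 = 0):
  (E0) gamma(0) = phi_1 gamma(1) + phi_2 gamma(2) + c_0
  (E1) gamma(1) = phi_1 gamma(0) + phi_2 gamma(1) + c_1
  (E2) gamma(2) = phi_1 gamma(1) + phi_2 gamma(0)
From (E1): gamma(1) = A gamma(0) + B with
  A = phi_1 / (1 - phi_2) = 0.731 / 0.958 = 0.763048,   B = c_1 / (1 - phi_2) = 0.316 / 0.958 = 0.329854.
Insert (E2) into (E0): gamma(0) (1 - phi_2^2) = phi_1 (1 + phi_2) gamma(1) + c_0.
  phi_1 (1 + phi_2) = (0.731)(1.042) = 0.761702,   1 - phi_2^2 = 0.998236.
Replace gamma(1) by A gamma(0) + B and collect gamma(0):
  gamma(0) [0.998236 - (0.761702)(0.763048)] = (0.761702)(0.329854) + 1.330852
  gamma(0) * 0.417021 = 1.582102
  gamma(0) = 1.582102 / 0.417021 = 3.793821.
  gamma(1) = A gamma(0) + B = (0.763048)(3.793821) + (0.329854) = 3.224722.
Therefore gamma(1) = 3.2247 (to 4 decimal places).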